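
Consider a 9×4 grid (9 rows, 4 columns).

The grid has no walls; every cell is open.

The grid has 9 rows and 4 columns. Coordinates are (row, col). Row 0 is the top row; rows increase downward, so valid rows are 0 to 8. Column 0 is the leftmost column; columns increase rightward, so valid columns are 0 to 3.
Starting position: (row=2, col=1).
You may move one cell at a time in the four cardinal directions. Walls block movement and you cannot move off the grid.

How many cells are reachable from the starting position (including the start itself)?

BFS flood-fill from (row=2, col=1):
  Distance 0: (row=2, col=1)
  Distance 1: (row=1, col=1), (row=2, col=0), (row=2, col=2), (row=3, col=1)
  Distance 2: (row=0, col=1), (row=1, col=0), (row=1, col=2), (row=2, col=3), (row=3, col=0), (row=3, col=2), (row=4, col=1)
  Distance 3: (row=0, col=0), (row=0, col=2), (row=1, col=3), (row=3, col=3), (row=4, col=0), (row=4, col=2), (row=5, col=1)
  Distance 4: (row=0, col=3), (row=4, col=3), (row=5, col=0), (row=5, col=2), (row=6, col=1)
  Distance 5: (row=5, col=3), (row=6, col=0), (row=6, col=2), (row=7, col=1)
  Distance 6: (row=6, col=3), (row=7, col=0), (row=7, col=2), (row=8, col=1)
  Distance 7: (row=7, col=3), (row=8, col=0), (row=8, col=2)
  Distance 8: (row=8, col=3)
Total reachable: 36 (grid has 36 open cells total)

Answer: Reachable cells: 36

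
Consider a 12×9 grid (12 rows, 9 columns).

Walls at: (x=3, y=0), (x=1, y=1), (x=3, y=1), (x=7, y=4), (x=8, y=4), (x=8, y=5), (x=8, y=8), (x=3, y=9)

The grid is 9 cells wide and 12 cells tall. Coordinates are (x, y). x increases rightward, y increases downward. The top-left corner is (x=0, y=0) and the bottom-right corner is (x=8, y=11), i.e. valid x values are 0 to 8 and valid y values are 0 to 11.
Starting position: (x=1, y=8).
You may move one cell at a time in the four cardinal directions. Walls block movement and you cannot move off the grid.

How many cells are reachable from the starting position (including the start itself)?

Answer: Reachable cells: 100

Derivation:
BFS flood-fill from (x=1, y=8):
  Distance 0: (x=1, y=8)
  Distance 1: (x=1, y=7), (x=0, y=8), (x=2, y=8), (x=1, y=9)
  Distance 2: (x=1, y=6), (x=0, y=7), (x=2, y=7), (x=3, y=8), (x=0, y=9), (x=2, y=9), (x=1, y=10)
  Distance 3: (x=1, y=5), (x=0, y=6), (x=2, y=6), (x=3, y=7), (x=4, y=8), (x=0, y=10), (x=2, y=10), (x=1, y=11)
  Distance 4: (x=1, y=4), (x=0, y=5), (x=2, y=5), (x=3, y=6), (x=4, y=7), (x=5, y=8), (x=4, y=9), (x=3, y=10), (x=0, y=11), (x=2, y=11)
  Distance 5: (x=1, y=3), (x=0, y=4), (x=2, y=4), (x=3, y=5), (x=4, y=6), (x=5, y=7), (x=6, y=8), (x=5, y=9), (x=4, y=10), (x=3, y=11)
  Distance 6: (x=1, y=2), (x=0, y=3), (x=2, y=3), (x=3, y=4), (x=4, y=5), (x=5, y=6), (x=6, y=7), (x=7, y=8), (x=6, y=9), (x=5, y=10), (x=4, y=11)
  Distance 7: (x=0, y=2), (x=2, y=2), (x=3, y=3), (x=4, y=4), (x=5, y=5), (x=6, y=6), (x=7, y=7), (x=7, y=9), (x=6, y=10), (x=5, y=11)
  Distance 8: (x=0, y=1), (x=2, y=1), (x=3, y=2), (x=4, y=3), (x=5, y=4), (x=6, y=5), (x=7, y=6), (x=8, y=7), (x=8, y=9), (x=7, y=10), (x=6, y=11)
  Distance 9: (x=0, y=0), (x=2, y=0), (x=4, y=2), (x=5, y=3), (x=6, y=4), (x=7, y=5), (x=8, y=6), (x=8, y=10), (x=7, y=11)
  Distance 10: (x=1, y=0), (x=4, y=1), (x=5, y=2), (x=6, y=3), (x=8, y=11)
  Distance 11: (x=4, y=0), (x=5, y=1), (x=6, y=2), (x=7, y=3)
  Distance 12: (x=5, y=0), (x=6, y=1), (x=7, y=2), (x=8, y=3)
  Distance 13: (x=6, y=0), (x=7, y=1), (x=8, y=2)
  Distance 14: (x=7, y=0), (x=8, y=1)
  Distance 15: (x=8, y=0)
Total reachable: 100 (grid has 100 open cells total)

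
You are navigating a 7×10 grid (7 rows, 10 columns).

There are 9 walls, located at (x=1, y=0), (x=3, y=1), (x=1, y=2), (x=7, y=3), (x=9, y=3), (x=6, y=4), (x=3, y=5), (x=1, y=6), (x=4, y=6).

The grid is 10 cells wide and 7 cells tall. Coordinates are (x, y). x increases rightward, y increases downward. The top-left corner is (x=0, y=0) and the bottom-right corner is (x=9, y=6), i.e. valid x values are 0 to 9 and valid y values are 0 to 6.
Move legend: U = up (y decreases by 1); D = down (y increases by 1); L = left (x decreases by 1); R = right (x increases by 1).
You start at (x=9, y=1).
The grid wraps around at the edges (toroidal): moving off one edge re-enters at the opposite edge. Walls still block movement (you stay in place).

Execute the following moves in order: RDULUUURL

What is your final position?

Answer: Final position: (x=9, y=5)

Derivation:
Start: (x=9, y=1)
  R (right): (x=9, y=1) -> (x=0, y=1)
  D (down): (x=0, y=1) -> (x=0, y=2)
  U (up): (x=0, y=2) -> (x=0, y=1)
  L (left): (x=0, y=1) -> (x=9, y=1)
  U (up): (x=9, y=1) -> (x=9, y=0)
  U (up): (x=9, y=0) -> (x=9, y=6)
  U (up): (x=9, y=6) -> (x=9, y=5)
  R (right): (x=9, y=5) -> (x=0, y=5)
  L (left): (x=0, y=5) -> (x=9, y=5)
Final: (x=9, y=5)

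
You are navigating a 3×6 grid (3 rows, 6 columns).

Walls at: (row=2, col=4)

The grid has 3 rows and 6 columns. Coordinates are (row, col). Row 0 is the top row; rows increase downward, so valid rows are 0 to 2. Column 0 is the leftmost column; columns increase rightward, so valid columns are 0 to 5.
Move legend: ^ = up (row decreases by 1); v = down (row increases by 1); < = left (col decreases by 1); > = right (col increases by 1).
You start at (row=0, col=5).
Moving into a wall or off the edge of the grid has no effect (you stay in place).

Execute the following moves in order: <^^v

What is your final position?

Start: (row=0, col=5)
  < (left): (row=0, col=5) -> (row=0, col=4)
  ^ (up): blocked, stay at (row=0, col=4)
  ^ (up): blocked, stay at (row=0, col=4)
  v (down): (row=0, col=4) -> (row=1, col=4)
Final: (row=1, col=4)

Answer: Final position: (row=1, col=4)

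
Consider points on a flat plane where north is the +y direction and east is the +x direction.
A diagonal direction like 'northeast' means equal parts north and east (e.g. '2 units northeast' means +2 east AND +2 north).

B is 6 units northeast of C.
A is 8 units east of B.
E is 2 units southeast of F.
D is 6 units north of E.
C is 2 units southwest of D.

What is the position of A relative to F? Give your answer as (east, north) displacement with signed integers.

Answer: A is at (east=14, north=8) relative to F.

Derivation:
Place F at the origin (east=0, north=0).
  E is 2 units southeast of F: delta (east=+2, north=-2); E at (east=2, north=-2).
  D is 6 units north of E: delta (east=+0, north=+6); D at (east=2, north=4).
  C is 2 units southwest of D: delta (east=-2, north=-2); C at (east=0, north=2).
  B is 6 units northeast of C: delta (east=+6, north=+6); B at (east=6, north=8).
  A is 8 units east of B: delta (east=+8, north=+0); A at (east=14, north=8).
Therefore A relative to F: (east=14, north=8).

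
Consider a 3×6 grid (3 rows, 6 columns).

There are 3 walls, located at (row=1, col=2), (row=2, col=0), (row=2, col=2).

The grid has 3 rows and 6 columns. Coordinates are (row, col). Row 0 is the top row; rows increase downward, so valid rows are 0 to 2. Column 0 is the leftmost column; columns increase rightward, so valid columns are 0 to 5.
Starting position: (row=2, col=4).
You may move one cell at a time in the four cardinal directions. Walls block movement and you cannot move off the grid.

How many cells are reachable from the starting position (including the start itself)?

BFS flood-fill from (row=2, col=4):
  Distance 0: (row=2, col=4)
  Distance 1: (row=1, col=4), (row=2, col=3), (row=2, col=5)
  Distance 2: (row=0, col=4), (row=1, col=3), (row=1, col=5)
  Distance 3: (row=0, col=3), (row=0, col=5)
  Distance 4: (row=0, col=2)
  Distance 5: (row=0, col=1)
  Distance 6: (row=0, col=0), (row=1, col=1)
  Distance 7: (row=1, col=0), (row=2, col=1)
Total reachable: 15 (grid has 15 open cells total)

Answer: Reachable cells: 15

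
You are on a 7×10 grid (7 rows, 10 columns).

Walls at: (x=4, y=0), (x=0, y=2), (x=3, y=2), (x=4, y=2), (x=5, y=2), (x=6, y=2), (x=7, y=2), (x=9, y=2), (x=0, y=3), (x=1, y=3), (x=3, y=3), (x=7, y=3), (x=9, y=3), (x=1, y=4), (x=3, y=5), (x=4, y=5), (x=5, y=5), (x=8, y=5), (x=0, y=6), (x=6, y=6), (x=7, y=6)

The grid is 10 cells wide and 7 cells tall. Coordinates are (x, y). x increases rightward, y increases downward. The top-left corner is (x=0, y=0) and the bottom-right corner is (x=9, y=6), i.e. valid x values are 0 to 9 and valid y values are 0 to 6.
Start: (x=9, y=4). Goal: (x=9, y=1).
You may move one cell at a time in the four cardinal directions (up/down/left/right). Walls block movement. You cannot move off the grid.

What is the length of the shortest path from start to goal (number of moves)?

BFS from (x=9, y=4) until reaching (x=9, y=1):
  Distance 0: (x=9, y=4)
  Distance 1: (x=8, y=4), (x=9, y=5)
  Distance 2: (x=8, y=3), (x=7, y=4), (x=9, y=6)
  Distance 3: (x=8, y=2), (x=6, y=4), (x=7, y=5), (x=8, y=6)
  Distance 4: (x=8, y=1), (x=6, y=3), (x=5, y=4), (x=6, y=5)
  Distance 5: (x=8, y=0), (x=7, y=1), (x=9, y=1), (x=5, y=3), (x=4, y=4)  <- goal reached here
One shortest path (5 moves): (x=9, y=4) -> (x=8, y=4) -> (x=8, y=3) -> (x=8, y=2) -> (x=8, y=1) -> (x=9, y=1)

Answer: Shortest path length: 5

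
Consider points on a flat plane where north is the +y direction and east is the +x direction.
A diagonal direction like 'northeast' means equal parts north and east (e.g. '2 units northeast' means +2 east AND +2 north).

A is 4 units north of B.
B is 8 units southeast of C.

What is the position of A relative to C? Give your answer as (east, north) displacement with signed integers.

Answer: A is at (east=8, north=-4) relative to C.

Derivation:
Place C at the origin (east=0, north=0).
  B is 8 units southeast of C: delta (east=+8, north=-8); B at (east=8, north=-8).
  A is 4 units north of B: delta (east=+0, north=+4); A at (east=8, north=-4).
Therefore A relative to C: (east=8, north=-4).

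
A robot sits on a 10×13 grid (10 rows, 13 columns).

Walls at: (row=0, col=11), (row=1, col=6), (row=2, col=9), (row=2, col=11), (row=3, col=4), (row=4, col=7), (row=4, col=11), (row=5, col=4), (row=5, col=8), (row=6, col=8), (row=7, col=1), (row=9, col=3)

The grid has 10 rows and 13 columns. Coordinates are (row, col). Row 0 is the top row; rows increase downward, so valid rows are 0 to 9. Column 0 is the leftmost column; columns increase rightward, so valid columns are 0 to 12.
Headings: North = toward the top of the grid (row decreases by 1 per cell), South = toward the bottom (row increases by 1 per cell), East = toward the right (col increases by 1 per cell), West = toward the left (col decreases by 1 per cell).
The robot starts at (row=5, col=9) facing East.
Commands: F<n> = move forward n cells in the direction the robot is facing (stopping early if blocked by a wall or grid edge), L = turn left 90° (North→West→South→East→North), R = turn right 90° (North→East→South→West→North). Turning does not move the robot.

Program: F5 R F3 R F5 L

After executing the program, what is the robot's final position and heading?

Answer: Final position: (row=8, col=7), facing South

Derivation:
Start: (row=5, col=9), facing East
  F5: move forward 3/5 (blocked), now at (row=5, col=12)
  R: turn right, now facing South
  F3: move forward 3, now at (row=8, col=12)
  R: turn right, now facing West
  F5: move forward 5, now at (row=8, col=7)
  L: turn left, now facing South
Final: (row=8, col=7), facing South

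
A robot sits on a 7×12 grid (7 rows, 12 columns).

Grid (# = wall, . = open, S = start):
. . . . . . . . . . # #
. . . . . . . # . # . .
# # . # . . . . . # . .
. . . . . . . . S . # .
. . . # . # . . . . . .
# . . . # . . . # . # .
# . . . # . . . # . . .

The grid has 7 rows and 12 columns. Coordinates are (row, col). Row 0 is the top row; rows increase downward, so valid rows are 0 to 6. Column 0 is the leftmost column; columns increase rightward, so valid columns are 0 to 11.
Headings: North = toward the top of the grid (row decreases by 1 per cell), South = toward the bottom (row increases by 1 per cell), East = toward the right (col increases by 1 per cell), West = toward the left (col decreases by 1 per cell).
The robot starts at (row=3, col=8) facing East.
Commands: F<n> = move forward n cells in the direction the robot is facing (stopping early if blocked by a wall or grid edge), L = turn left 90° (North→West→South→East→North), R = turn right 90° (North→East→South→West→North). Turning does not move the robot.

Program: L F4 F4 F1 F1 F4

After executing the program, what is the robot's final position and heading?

Answer: Final position: (row=0, col=8), facing North

Derivation:
Start: (row=3, col=8), facing East
  L: turn left, now facing North
  F4: move forward 3/4 (blocked), now at (row=0, col=8)
  F4: move forward 0/4 (blocked), now at (row=0, col=8)
  F1: move forward 0/1 (blocked), now at (row=0, col=8)
  F1: move forward 0/1 (blocked), now at (row=0, col=8)
  F4: move forward 0/4 (blocked), now at (row=0, col=8)
Final: (row=0, col=8), facing North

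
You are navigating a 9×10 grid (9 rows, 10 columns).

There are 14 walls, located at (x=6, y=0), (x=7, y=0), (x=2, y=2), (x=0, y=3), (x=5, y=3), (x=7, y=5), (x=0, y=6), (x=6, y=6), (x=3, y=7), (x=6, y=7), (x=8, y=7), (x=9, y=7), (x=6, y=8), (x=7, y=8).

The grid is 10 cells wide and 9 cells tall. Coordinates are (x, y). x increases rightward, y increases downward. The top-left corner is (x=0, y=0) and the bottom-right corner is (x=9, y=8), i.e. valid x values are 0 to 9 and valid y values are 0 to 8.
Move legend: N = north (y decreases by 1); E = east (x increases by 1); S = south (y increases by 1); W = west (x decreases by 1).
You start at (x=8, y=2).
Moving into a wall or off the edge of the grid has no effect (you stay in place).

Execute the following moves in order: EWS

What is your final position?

Start: (x=8, y=2)
  E (east): (x=8, y=2) -> (x=9, y=2)
  W (west): (x=9, y=2) -> (x=8, y=2)
  S (south): (x=8, y=2) -> (x=8, y=3)
Final: (x=8, y=3)

Answer: Final position: (x=8, y=3)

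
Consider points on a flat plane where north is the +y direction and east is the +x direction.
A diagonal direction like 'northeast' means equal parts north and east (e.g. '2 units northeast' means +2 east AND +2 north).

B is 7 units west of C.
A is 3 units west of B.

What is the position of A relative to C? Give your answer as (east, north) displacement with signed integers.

Place C at the origin (east=0, north=0).
  B is 7 units west of C: delta (east=-7, north=+0); B at (east=-7, north=0).
  A is 3 units west of B: delta (east=-3, north=+0); A at (east=-10, north=0).
Therefore A relative to C: (east=-10, north=0).

Answer: A is at (east=-10, north=0) relative to C.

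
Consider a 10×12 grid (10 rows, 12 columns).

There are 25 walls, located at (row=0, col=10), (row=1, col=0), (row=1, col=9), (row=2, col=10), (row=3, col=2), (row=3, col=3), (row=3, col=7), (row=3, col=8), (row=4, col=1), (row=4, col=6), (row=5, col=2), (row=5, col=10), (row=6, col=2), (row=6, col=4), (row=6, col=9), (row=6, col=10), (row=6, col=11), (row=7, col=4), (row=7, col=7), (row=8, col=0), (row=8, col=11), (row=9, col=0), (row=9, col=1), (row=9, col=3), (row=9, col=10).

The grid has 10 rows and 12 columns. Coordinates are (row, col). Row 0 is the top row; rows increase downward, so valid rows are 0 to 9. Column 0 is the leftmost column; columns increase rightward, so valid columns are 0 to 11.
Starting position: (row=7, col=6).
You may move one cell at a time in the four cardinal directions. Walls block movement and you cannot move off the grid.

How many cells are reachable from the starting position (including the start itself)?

BFS flood-fill from (row=7, col=6):
  Distance 0: (row=7, col=6)
  Distance 1: (row=6, col=6), (row=7, col=5), (row=8, col=6)
  Distance 2: (row=5, col=6), (row=6, col=5), (row=6, col=7), (row=8, col=5), (row=8, col=7), (row=9, col=6)
  Distance 3: (row=5, col=5), (row=5, col=7), (row=6, col=8), (row=8, col=4), (row=8, col=8), (row=9, col=5), (row=9, col=7)
  Distance 4: (row=4, col=5), (row=4, col=7), (row=5, col=4), (row=5, col=8), (row=7, col=8), (row=8, col=3), (row=8, col=9), (row=9, col=4), (row=9, col=8)
  Distance 5: (row=3, col=5), (row=4, col=4), (row=4, col=8), (row=5, col=3), (row=5, col=9), (row=7, col=3), (row=7, col=9), (row=8, col=2), (row=8, col=10), (row=9, col=9)
  Distance 6: (row=2, col=5), (row=3, col=4), (row=3, col=6), (row=4, col=3), (row=4, col=9), (row=6, col=3), (row=7, col=2), (row=7, col=10), (row=8, col=1), (row=9, col=2)
  Distance 7: (row=1, col=5), (row=2, col=4), (row=2, col=6), (row=3, col=9), (row=4, col=2), (row=4, col=10), (row=7, col=1), (row=7, col=11)
  Distance 8: (row=0, col=5), (row=1, col=4), (row=1, col=6), (row=2, col=3), (row=2, col=7), (row=2, col=9), (row=3, col=10), (row=4, col=11), (row=6, col=1), (row=7, col=0)
  Distance 9: (row=0, col=4), (row=0, col=6), (row=1, col=3), (row=1, col=7), (row=2, col=2), (row=2, col=8), (row=3, col=11), (row=5, col=1), (row=5, col=11), (row=6, col=0)
  Distance 10: (row=0, col=3), (row=0, col=7), (row=1, col=2), (row=1, col=8), (row=2, col=1), (row=2, col=11), (row=5, col=0)
  Distance 11: (row=0, col=2), (row=0, col=8), (row=1, col=1), (row=1, col=11), (row=2, col=0), (row=3, col=1), (row=4, col=0)
  Distance 12: (row=0, col=1), (row=0, col=9), (row=0, col=11), (row=1, col=10), (row=3, col=0)
  Distance 13: (row=0, col=0)
Total reachable: 94 (grid has 95 open cells total)

Answer: Reachable cells: 94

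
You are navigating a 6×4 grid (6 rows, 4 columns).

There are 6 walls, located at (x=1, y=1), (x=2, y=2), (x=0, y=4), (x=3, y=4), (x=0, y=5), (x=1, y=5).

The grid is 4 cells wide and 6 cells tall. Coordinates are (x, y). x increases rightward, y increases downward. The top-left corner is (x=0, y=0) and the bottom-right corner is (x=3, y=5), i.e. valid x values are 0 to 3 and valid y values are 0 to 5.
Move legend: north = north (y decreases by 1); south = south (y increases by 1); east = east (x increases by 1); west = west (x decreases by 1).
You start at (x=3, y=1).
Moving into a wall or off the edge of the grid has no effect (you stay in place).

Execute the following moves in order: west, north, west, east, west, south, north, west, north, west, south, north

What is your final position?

Start: (x=3, y=1)
  west (west): (x=3, y=1) -> (x=2, y=1)
  north (north): (x=2, y=1) -> (x=2, y=0)
  west (west): (x=2, y=0) -> (x=1, y=0)
  east (east): (x=1, y=0) -> (x=2, y=0)
  west (west): (x=2, y=0) -> (x=1, y=0)
  south (south): blocked, stay at (x=1, y=0)
  north (north): blocked, stay at (x=1, y=0)
  west (west): (x=1, y=0) -> (x=0, y=0)
  north (north): blocked, stay at (x=0, y=0)
  west (west): blocked, stay at (x=0, y=0)
  south (south): (x=0, y=0) -> (x=0, y=1)
  north (north): (x=0, y=1) -> (x=0, y=0)
Final: (x=0, y=0)

Answer: Final position: (x=0, y=0)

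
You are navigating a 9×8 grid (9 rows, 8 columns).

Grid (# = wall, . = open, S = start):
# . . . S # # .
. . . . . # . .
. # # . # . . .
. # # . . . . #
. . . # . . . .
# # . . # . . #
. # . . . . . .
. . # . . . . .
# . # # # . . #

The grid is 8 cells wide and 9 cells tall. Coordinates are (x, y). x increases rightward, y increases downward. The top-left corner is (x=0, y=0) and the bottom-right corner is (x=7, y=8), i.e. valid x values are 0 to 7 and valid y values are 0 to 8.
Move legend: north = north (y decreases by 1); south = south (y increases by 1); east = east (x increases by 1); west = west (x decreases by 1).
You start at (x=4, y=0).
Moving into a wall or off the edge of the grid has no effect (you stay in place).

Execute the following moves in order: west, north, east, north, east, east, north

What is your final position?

Start: (x=4, y=0)
  west (west): (x=4, y=0) -> (x=3, y=0)
  north (north): blocked, stay at (x=3, y=0)
  east (east): (x=3, y=0) -> (x=4, y=0)
  north (north): blocked, stay at (x=4, y=0)
  east (east): blocked, stay at (x=4, y=0)
  east (east): blocked, stay at (x=4, y=0)
  north (north): blocked, stay at (x=4, y=0)
Final: (x=4, y=0)

Answer: Final position: (x=4, y=0)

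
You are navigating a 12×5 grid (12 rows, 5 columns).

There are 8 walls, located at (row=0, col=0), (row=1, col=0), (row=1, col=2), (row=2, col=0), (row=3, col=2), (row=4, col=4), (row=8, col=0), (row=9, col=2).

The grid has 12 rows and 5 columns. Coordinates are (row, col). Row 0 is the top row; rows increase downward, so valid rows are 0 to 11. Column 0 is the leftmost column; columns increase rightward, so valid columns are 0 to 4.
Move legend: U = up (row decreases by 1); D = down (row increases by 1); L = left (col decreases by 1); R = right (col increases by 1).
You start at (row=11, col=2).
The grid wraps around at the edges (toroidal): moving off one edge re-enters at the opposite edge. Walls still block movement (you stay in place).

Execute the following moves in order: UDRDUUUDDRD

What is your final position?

Answer: Final position: (row=0, col=4)

Derivation:
Start: (row=11, col=2)
  U (up): (row=11, col=2) -> (row=10, col=2)
  D (down): (row=10, col=2) -> (row=11, col=2)
  R (right): (row=11, col=2) -> (row=11, col=3)
  D (down): (row=11, col=3) -> (row=0, col=3)
  U (up): (row=0, col=3) -> (row=11, col=3)
  U (up): (row=11, col=3) -> (row=10, col=3)
  U (up): (row=10, col=3) -> (row=9, col=3)
  D (down): (row=9, col=3) -> (row=10, col=3)
  D (down): (row=10, col=3) -> (row=11, col=3)
  R (right): (row=11, col=3) -> (row=11, col=4)
  D (down): (row=11, col=4) -> (row=0, col=4)
Final: (row=0, col=4)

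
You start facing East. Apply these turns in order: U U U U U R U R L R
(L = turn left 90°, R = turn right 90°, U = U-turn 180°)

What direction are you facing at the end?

Answer: Final heading: West

Derivation:
Start: East
  U (U-turn (180°)) -> West
  U (U-turn (180°)) -> East
  U (U-turn (180°)) -> West
  U (U-turn (180°)) -> East
  U (U-turn (180°)) -> West
  R (right (90° clockwise)) -> North
  U (U-turn (180°)) -> South
  R (right (90° clockwise)) -> West
  L (left (90° counter-clockwise)) -> South
  R (right (90° clockwise)) -> West
Final: West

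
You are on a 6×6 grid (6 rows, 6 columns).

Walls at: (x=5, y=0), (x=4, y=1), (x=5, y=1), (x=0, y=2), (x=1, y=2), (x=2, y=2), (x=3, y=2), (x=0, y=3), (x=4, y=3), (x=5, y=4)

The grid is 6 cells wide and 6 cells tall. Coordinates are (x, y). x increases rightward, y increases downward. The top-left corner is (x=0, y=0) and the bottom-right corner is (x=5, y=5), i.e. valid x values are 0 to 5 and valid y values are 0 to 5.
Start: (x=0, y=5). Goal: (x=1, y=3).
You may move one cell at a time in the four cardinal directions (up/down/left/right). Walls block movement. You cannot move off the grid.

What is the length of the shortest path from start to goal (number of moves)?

BFS from (x=0, y=5) until reaching (x=1, y=3):
  Distance 0: (x=0, y=5)
  Distance 1: (x=0, y=4), (x=1, y=5)
  Distance 2: (x=1, y=4), (x=2, y=5)
  Distance 3: (x=1, y=3), (x=2, y=4), (x=3, y=5)  <- goal reached here
One shortest path (3 moves): (x=0, y=5) -> (x=1, y=5) -> (x=1, y=4) -> (x=1, y=3)

Answer: Shortest path length: 3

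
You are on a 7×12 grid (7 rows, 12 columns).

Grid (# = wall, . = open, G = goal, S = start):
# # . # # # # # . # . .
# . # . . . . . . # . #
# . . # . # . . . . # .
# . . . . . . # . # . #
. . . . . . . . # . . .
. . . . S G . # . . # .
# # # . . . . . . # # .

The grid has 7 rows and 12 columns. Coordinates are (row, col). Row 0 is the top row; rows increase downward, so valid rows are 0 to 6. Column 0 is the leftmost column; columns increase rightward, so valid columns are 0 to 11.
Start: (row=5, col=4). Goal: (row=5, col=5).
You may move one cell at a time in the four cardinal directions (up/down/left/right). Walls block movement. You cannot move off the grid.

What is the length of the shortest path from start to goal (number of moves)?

BFS from (row=5, col=4) until reaching (row=5, col=5):
  Distance 0: (row=5, col=4)
  Distance 1: (row=4, col=4), (row=5, col=3), (row=5, col=5), (row=6, col=4)  <- goal reached here
One shortest path (1 moves): (row=5, col=4) -> (row=5, col=5)

Answer: Shortest path length: 1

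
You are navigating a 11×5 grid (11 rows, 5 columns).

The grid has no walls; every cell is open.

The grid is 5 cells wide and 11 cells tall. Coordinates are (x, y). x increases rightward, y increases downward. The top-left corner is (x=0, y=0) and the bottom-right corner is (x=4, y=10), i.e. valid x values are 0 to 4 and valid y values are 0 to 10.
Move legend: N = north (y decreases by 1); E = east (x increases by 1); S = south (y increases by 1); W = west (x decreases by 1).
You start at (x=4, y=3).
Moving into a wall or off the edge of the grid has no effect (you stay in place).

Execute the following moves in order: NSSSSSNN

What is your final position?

Start: (x=4, y=3)
  N (north): (x=4, y=3) -> (x=4, y=2)
  S (south): (x=4, y=2) -> (x=4, y=3)
  S (south): (x=4, y=3) -> (x=4, y=4)
  S (south): (x=4, y=4) -> (x=4, y=5)
  S (south): (x=4, y=5) -> (x=4, y=6)
  S (south): (x=4, y=6) -> (x=4, y=7)
  N (north): (x=4, y=7) -> (x=4, y=6)
  N (north): (x=4, y=6) -> (x=4, y=5)
Final: (x=4, y=5)

Answer: Final position: (x=4, y=5)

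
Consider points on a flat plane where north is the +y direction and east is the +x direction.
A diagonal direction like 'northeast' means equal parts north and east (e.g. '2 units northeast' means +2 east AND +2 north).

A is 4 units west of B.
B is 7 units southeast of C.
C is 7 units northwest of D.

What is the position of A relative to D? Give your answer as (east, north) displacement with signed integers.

Answer: A is at (east=-4, north=0) relative to D.

Derivation:
Place D at the origin (east=0, north=0).
  C is 7 units northwest of D: delta (east=-7, north=+7); C at (east=-7, north=7).
  B is 7 units southeast of C: delta (east=+7, north=-7); B at (east=0, north=0).
  A is 4 units west of B: delta (east=-4, north=+0); A at (east=-4, north=0).
Therefore A relative to D: (east=-4, north=0).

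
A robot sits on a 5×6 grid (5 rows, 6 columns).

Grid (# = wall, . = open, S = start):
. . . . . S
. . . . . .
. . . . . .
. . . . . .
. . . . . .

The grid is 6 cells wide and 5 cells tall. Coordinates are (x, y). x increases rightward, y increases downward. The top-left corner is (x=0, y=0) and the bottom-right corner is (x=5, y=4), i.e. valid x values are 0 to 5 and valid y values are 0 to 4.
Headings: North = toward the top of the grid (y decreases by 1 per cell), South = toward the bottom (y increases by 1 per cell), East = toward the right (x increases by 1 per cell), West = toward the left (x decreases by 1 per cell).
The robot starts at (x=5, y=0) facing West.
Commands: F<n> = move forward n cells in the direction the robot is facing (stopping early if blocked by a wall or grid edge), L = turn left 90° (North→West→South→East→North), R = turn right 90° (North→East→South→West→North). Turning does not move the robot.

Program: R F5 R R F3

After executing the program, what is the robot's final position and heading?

Answer: Final position: (x=5, y=3), facing South

Derivation:
Start: (x=5, y=0), facing West
  R: turn right, now facing North
  F5: move forward 0/5 (blocked), now at (x=5, y=0)
  R: turn right, now facing East
  R: turn right, now facing South
  F3: move forward 3, now at (x=5, y=3)
Final: (x=5, y=3), facing South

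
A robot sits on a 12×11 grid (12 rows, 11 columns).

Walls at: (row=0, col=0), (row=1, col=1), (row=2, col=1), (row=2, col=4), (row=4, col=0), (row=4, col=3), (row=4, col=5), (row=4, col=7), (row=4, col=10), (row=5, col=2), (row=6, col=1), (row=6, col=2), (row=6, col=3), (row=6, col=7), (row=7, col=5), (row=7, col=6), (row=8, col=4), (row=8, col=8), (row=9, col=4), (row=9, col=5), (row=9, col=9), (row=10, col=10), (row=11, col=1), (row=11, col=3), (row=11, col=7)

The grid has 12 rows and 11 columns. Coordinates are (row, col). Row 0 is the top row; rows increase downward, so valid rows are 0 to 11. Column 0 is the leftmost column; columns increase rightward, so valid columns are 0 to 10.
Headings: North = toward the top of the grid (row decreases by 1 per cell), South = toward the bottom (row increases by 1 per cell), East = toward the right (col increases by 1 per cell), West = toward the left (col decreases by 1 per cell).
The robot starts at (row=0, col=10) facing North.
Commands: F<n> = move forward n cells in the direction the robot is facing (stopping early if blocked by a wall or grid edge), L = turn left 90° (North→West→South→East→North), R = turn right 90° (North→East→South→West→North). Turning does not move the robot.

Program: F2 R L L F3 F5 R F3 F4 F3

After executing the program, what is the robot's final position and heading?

Answer: Final position: (row=0, col=2), facing North

Derivation:
Start: (row=0, col=10), facing North
  F2: move forward 0/2 (blocked), now at (row=0, col=10)
  R: turn right, now facing East
  L: turn left, now facing North
  L: turn left, now facing West
  F3: move forward 3, now at (row=0, col=7)
  F5: move forward 5, now at (row=0, col=2)
  R: turn right, now facing North
  F3: move forward 0/3 (blocked), now at (row=0, col=2)
  F4: move forward 0/4 (blocked), now at (row=0, col=2)
  F3: move forward 0/3 (blocked), now at (row=0, col=2)
Final: (row=0, col=2), facing North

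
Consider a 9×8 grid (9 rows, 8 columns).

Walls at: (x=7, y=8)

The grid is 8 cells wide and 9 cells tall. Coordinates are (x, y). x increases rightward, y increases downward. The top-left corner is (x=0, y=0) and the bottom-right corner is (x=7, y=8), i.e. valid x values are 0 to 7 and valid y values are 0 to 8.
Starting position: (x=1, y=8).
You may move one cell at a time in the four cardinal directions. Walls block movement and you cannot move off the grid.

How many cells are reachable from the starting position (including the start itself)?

BFS flood-fill from (x=1, y=8):
  Distance 0: (x=1, y=8)
  Distance 1: (x=1, y=7), (x=0, y=8), (x=2, y=8)
  Distance 2: (x=1, y=6), (x=0, y=7), (x=2, y=7), (x=3, y=8)
  Distance 3: (x=1, y=5), (x=0, y=6), (x=2, y=6), (x=3, y=7), (x=4, y=8)
  Distance 4: (x=1, y=4), (x=0, y=5), (x=2, y=5), (x=3, y=6), (x=4, y=7), (x=5, y=8)
  Distance 5: (x=1, y=3), (x=0, y=4), (x=2, y=4), (x=3, y=5), (x=4, y=6), (x=5, y=7), (x=6, y=8)
  Distance 6: (x=1, y=2), (x=0, y=3), (x=2, y=3), (x=3, y=4), (x=4, y=5), (x=5, y=6), (x=6, y=7)
  Distance 7: (x=1, y=1), (x=0, y=2), (x=2, y=2), (x=3, y=3), (x=4, y=4), (x=5, y=5), (x=6, y=6), (x=7, y=7)
  Distance 8: (x=1, y=0), (x=0, y=1), (x=2, y=1), (x=3, y=2), (x=4, y=3), (x=5, y=4), (x=6, y=5), (x=7, y=6)
  Distance 9: (x=0, y=0), (x=2, y=0), (x=3, y=1), (x=4, y=2), (x=5, y=3), (x=6, y=4), (x=7, y=5)
  Distance 10: (x=3, y=0), (x=4, y=1), (x=5, y=2), (x=6, y=3), (x=7, y=4)
  Distance 11: (x=4, y=0), (x=5, y=1), (x=6, y=2), (x=7, y=3)
  Distance 12: (x=5, y=0), (x=6, y=1), (x=7, y=2)
  Distance 13: (x=6, y=0), (x=7, y=1)
  Distance 14: (x=7, y=0)
Total reachable: 71 (grid has 71 open cells total)

Answer: Reachable cells: 71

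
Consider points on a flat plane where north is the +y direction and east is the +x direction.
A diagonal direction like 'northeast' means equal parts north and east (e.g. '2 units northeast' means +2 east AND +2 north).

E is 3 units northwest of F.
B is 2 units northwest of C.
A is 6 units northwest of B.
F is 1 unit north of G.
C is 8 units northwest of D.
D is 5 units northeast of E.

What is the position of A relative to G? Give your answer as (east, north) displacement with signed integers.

Place G at the origin (east=0, north=0).
  F is 1 unit north of G: delta (east=+0, north=+1); F at (east=0, north=1).
  E is 3 units northwest of F: delta (east=-3, north=+3); E at (east=-3, north=4).
  D is 5 units northeast of E: delta (east=+5, north=+5); D at (east=2, north=9).
  C is 8 units northwest of D: delta (east=-8, north=+8); C at (east=-6, north=17).
  B is 2 units northwest of C: delta (east=-2, north=+2); B at (east=-8, north=19).
  A is 6 units northwest of B: delta (east=-6, north=+6); A at (east=-14, north=25).
Therefore A relative to G: (east=-14, north=25).

Answer: A is at (east=-14, north=25) relative to G.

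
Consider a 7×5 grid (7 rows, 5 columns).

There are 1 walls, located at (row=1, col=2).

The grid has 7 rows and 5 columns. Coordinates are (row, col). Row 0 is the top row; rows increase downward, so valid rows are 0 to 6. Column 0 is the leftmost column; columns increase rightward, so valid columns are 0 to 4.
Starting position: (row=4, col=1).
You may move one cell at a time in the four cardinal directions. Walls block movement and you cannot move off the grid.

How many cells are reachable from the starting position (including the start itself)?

Answer: Reachable cells: 34

Derivation:
BFS flood-fill from (row=4, col=1):
  Distance 0: (row=4, col=1)
  Distance 1: (row=3, col=1), (row=4, col=0), (row=4, col=2), (row=5, col=1)
  Distance 2: (row=2, col=1), (row=3, col=0), (row=3, col=2), (row=4, col=3), (row=5, col=0), (row=5, col=2), (row=6, col=1)
  Distance 3: (row=1, col=1), (row=2, col=0), (row=2, col=2), (row=3, col=3), (row=4, col=4), (row=5, col=3), (row=6, col=0), (row=6, col=2)
  Distance 4: (row=0, col=1), (row=1, col=0), (row=2, col=3), (row=3, col=4), (row=5, col=4), (row=6, col=3)
  Distance 5: (row=0, col=0), (row=0, col=2), (row=1, col=3), (row=2, col=4), (row=6, col=4)
  Distance 6: (row=0, col=3), (row=1, col=4)
  Distance 7: (row=0, col=4)
Total reachable: 34 (grid has 34 open cells total)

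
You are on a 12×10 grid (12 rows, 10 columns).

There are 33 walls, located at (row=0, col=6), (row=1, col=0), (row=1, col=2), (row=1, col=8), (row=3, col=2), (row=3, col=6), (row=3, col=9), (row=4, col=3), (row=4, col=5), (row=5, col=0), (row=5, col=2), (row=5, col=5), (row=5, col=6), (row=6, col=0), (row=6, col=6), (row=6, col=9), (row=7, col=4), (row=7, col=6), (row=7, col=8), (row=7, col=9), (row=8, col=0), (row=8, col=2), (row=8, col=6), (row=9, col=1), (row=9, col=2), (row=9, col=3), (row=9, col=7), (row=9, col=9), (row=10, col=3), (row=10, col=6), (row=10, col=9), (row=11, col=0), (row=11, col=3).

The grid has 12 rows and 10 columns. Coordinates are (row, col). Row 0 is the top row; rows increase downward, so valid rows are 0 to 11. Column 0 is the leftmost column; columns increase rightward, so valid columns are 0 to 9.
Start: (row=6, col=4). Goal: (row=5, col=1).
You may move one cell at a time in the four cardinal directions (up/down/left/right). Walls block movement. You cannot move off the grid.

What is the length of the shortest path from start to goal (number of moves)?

Answer: Shortest path length: 4

Derivation:
BFS from (row=6, col=4) until reaching (row=5, col=1):
  Distance 0: (row=6, col=4)
  Distance 1: (row=5, col=4), (row=6, col=3), (row=6, col=5)
  Distance 2: (row=4, col=4), (row=5, col=3), (row=6, col=2), (row=7, col=3), (row=7, col=5)
  Distance 3: (row=3, col=4), (row=6, col=1), (row=7, col=2), (row=8, col=3), (row=8, col=5)
  Distance 4: (row=2, col=4), (row=3, col=3), (row=3, col=5), (row=5, col=1), (row=7, col=1), (row=8, col=4), (row=9, col=5)  <- goal reached here
One shortest path (4 moves): (row=6, col=4) -> (row=6, col=3) -> (row=6, col=2) -> (row=6, col=1) -> (row=5, col=1)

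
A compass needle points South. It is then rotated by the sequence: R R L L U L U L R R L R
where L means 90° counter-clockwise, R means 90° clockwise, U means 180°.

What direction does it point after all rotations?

Start: South
  R (right (90° clockwise)) -> West
  R (right (90° clockwise)) -> North
  L (left (90° counter-clockwise)) -> West
  L (left (90° counter-clockwise)) -> South
  U (U-turn (180°)) -> North
  L (left (90° counter-clockwise)) -> West
  U (U-turn (180°)) -> East
  L (left (90° counter-clockwise)) -> North
  R (right (90° clockwise)) -> East
  R (right (90° clockwise)) -> South
  L (left (90° counter-clockwise)) -> East
  R (right (90° clockwise)) -> South
Final: South

Answer: Final heading: South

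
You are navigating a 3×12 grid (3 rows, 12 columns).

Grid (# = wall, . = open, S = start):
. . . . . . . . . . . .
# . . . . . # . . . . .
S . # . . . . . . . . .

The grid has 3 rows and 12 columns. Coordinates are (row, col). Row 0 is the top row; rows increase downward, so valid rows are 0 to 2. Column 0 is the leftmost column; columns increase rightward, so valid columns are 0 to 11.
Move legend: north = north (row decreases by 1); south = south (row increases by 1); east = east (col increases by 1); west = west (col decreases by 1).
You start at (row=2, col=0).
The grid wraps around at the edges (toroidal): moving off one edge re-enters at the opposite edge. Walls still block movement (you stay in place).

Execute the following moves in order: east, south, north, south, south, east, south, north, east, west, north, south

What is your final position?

Answer: Final position: (row=1, col=2)

Derivation:
Start: (row=2, col=0)
  east (east): (row=2, col=0) -> (row=2, col=1)
  south (south): (row=2, col=1) -> (row=0, col=1)
  north (north): (row=0, col=1) -> (row=2, col=1)
  south (south): (row=2, col=1) -> (row=0, col=1)
  south (south): (row=0, col=1) -> (row=1, col=1)
  east (east): (row=1, col=1) -> (row=1, col=2)
  south (south): blocked, stay at (row=1, col=2)
  north (north): (row=1, col=2) -> (row=0, col=2)
  east (east): (row=0, col=2) -> (row=0, col=3)
  west (west): (row=0, col=3) -> (row=0, col=2)
  north (north): blocked, stay at (row=0, col=2)
  south (south): (row=0, col=2) -> (row=1, col=2)
Final: (row=1, col=2)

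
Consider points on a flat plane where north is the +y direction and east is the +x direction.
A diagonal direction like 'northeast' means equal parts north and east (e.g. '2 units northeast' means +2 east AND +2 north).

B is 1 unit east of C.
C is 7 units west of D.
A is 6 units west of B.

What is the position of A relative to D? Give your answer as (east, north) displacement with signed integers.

Place D at the origin (east=0, north=0).
  C is 7 units west of D: delta (east=-7, north=+0); C at (east=-7, north=0).
  B is 1 unit east of C: delta (east=+1, north=+0); B at (east=-6, north=0).
  A is 6 units west of B: delta (east=-6, north=+0); A at (east=-12, north=0).
Therefore A relative to D: (east=-12, north=0).

Answer: A is at (east=-12, north=0) relative to D.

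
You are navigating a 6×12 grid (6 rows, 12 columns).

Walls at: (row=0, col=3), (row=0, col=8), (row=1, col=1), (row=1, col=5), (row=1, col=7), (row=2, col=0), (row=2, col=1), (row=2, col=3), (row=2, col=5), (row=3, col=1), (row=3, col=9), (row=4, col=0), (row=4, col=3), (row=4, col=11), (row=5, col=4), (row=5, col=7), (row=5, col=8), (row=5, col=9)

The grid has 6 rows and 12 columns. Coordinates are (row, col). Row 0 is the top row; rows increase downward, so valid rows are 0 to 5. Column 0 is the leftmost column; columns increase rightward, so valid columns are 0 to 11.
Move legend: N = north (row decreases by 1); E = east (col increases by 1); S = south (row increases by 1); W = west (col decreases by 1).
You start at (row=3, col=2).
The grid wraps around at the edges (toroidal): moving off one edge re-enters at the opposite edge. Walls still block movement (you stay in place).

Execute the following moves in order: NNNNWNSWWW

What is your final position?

Answer: Final position: (row=5, col=10)

Derivation:
Start: (row=3, col=2)
  N (north): (row=3, col=2) -> (row=2, col=2)
  N (north): (row=2, col=2) -> (row=1, col=2)
  N (north): (row=1, col=2) -> (row=0, col=2)
  N (north): (row=0, col=2) -> (row=5, col=2)
  W (west): (row=5, col=2) -> (row=5, col=1)
  N (north): (row=5, col=1) -> (row=4, col=1)
  S (south): (row=4, col=1) -> (row=5, col=1)
  W (west): (row=5, col=1) -> (row=5, col=0)
  W (west): (row=5, col=0) -> (row=5, col=11)
  W (west): (row=5, col=11) -> (row=5, col=10)
Final: (row=5, col=10)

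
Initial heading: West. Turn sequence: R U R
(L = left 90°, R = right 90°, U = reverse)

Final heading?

Start: West
  R (right (90° clockwise)) -> North
  U (U-turn (180°)) -> South
  R (right (90° clockwise)) -> West
Final: West

Answer: Final heading: West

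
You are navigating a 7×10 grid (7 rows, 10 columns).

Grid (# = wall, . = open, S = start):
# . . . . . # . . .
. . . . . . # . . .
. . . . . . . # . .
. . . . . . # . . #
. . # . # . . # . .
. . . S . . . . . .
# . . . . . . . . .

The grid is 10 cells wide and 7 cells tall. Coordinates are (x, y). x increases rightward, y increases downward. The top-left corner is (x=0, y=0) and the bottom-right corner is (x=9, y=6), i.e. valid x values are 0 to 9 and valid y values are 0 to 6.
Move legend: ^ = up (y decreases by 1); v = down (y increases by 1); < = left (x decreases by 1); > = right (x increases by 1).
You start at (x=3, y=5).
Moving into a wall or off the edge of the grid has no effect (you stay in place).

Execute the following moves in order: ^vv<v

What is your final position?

Answer: Final position: (x=2, y=6)

Derivation:
Start: (x=3, y=5)
  ^ (up): (x=3, y=5) -> (x=3, y=4)
  v (down): (x=3, y=4) -> (x=3, y=5)
  v (down): (x=3, y=5) -> (x=3, y=6)
  < (left): (x=3, y=6) -> (x=2, y=6)
  v (down): blocked, stay at (x=2, y=6)
Final: (x=2, y=6)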